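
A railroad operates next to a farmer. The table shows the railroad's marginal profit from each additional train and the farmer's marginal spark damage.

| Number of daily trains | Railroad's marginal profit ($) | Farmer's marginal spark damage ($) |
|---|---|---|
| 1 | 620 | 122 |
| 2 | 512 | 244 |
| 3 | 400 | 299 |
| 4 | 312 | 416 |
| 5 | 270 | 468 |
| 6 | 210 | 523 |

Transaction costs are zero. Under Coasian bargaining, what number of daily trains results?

Bargaining reaches the level where marginal profit last exceeds marginal spark damage.
That holds through level 3 (400 ≥ 299) but not at 4 (312 < 416).

3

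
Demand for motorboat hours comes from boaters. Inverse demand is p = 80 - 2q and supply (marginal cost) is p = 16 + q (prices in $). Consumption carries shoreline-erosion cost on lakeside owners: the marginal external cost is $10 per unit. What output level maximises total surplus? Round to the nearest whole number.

q* = 18

Social marginal benefit = demand − MEC = 70 - 2q.
Set SMB = MC: 70 - 2q = 16 + q → q* = 18.0000.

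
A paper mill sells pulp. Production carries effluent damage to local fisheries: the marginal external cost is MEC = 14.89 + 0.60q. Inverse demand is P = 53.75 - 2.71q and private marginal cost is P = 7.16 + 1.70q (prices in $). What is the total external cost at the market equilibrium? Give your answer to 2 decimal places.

Market equilibrium (private): 7.16 + 1.70q = 53.75 - 2.71q → q_m = 10.5646.
Total external cost = ∫₀^{q_m} (14.89 + 0.60q) dq = 14.89×10.5646 + ½×0.60×10.5646² = 190.7901.

$190.79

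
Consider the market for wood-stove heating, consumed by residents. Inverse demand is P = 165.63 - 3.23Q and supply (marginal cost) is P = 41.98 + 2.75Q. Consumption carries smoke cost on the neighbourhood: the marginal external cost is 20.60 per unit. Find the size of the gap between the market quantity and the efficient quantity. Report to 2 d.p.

Market equilibrium (private): 41.98 + 2.75Q = 165.63 - 3.23Q → Q_m = 20.6773.
Social marginal benefit = demand − MEC = 145.03 - 3.23Q.
Set SMB = MC: 145.03 - 3.23Q = 41.98 + 2.75Q → Q* = 17.2324.
Gap = |20.6773 − 17.2324| = 3.4449.

3.44 units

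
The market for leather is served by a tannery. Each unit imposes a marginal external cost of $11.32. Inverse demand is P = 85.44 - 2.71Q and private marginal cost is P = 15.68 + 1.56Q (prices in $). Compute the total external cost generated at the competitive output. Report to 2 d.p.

$184.94

Market equilibrium (private): 15.68 + 1.56Q = 85.44 - 2.71Q → Q_m = 16.3372.
Total external cost = MEC × Q_m = 11.32 × 16.3372 = 184.9371.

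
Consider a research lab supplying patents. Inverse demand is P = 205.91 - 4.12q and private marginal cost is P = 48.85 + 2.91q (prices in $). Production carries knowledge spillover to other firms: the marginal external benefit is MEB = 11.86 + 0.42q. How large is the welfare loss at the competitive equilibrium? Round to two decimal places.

Market equilibrium (private): 48.85 + 2.91q = 205.91 - 4.12q → q_m = 22.3414.
Social marginal cost = private MC − MEB = 36.99 + 2.49q.
Set SMC = demand: 36.99 + 2.49q = 205.91 - 4.12q → q* = 25.5552.
Between q* and q_m the wedge demand − SMC runs linearly from 0 to MEB(q_m), so the loss is a triangle.
DWL = ½ × 3.2138 × 21.2434 = 34.1360.

DWL = $34.14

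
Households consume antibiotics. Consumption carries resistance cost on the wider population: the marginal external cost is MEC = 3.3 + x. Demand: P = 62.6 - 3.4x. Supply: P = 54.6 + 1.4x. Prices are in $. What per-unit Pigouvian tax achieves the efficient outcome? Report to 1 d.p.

Social marginal benefit = demand − MEC = 59.3 - 4.4x.
Set SMB = MC: 59.3 - 4.4x = 54.6 + 1.4x → x* = 0.8103.
The Pigouvian tax equals MEC at x*: 3.3 + 1.0×0.8103 = 4.1103.

tax = $4.1 per unit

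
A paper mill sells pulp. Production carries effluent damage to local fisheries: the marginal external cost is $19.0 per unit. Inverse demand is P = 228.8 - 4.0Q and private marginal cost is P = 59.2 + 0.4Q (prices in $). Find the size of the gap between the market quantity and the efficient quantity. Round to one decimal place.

Market equilibrium (private): 59.2 + 0.4Q = 228.8 - 4.0Q → Q_m = 38.5455.
Social marginal cost = private MC + MEC = 78.2 + 0.4Q.
Set SMC = demand: 78.2 + 0.4Q = 228.8 - 4.0Q → Q* = 34.2273.
Gap = |38.5455 − 34.2273| = 4.3182.

4.3 units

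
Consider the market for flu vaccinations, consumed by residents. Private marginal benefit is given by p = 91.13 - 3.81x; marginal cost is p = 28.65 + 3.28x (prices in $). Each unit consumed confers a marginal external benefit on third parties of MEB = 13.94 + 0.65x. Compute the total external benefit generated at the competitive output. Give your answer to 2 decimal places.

Market equilibrium (private): 28.65 + 3.28x = 91.13 - 3.81x → x_m = 8.8124.
Total external benefit = ∫₀^{x_m} (13.94 + 0.65x) dx = 13.94×8.8124 + ½×0.65×8.8124² = 148.0838.

$148.08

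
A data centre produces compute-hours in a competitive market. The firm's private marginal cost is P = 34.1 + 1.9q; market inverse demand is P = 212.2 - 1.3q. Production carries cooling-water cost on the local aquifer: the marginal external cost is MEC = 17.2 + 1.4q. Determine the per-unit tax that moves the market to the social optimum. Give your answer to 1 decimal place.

tax = 66.2 per unit

Social marginal cost = private MC + MEC = 51.3 + 3.3q.
Set SMC = demand: 51.3 + 3.3q = 212.2 - 1.3q → q* = 34.9783.
The Pigouvian tax equals MEC at q*: 17.2 + 1.4×34.9783 = 66.1696.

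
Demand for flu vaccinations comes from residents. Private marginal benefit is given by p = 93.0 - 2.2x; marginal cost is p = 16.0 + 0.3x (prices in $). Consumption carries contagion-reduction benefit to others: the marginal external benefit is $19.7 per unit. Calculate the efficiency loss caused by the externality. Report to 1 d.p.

DWL = $77.6

Market equilibrium (private): 16.0 + 0.3x = 93.0 - 2.2x → x_m = 30.8000.
Social marginal benefit = demand + MEB = 112.7 - 2.2x.
Set SMB = MC: 112.7 - 2.2x = 16.0 + 0.3x → x* = 38.6800.
The welfare-loss triangle has base |x_m − x*| and height MEB(x_m) (the vertical gap between SMB and MC is zero at x* and MEB at x_m).
DWL = ½ × 7.8800 × 19.7000 = 77.6180.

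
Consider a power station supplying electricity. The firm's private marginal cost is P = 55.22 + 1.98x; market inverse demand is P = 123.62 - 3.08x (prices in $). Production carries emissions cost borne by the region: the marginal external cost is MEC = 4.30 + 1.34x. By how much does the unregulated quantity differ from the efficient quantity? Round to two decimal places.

Market equilibrium (private): 55.22 + 1.98x = 123.62 - 3.08x → x_m = 13.5178.
Social marginal cost = private MC + MEC = 59.52 + 3.32x.
Set SMC = demand: 59.52 + 3.32x = 123.62 - 3.08x → x* = 10.0156.
Gap = |13.5178 − 10.0156| = 3.5022.

3.50 units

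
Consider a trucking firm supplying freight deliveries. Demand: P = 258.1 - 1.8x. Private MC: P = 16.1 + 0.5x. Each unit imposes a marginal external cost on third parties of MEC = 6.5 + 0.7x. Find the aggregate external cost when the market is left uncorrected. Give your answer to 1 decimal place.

4558.7

Market equilibrium (private): 16.1 + 0.5x = 258.1 - 1.8x → x_m = 105.2174.
Total external cost = ∫₀^{x_m} (6.5 + 0.7x) dx = 6.5×105.2174 + ½×0.7×105.2174² = 4558.6585.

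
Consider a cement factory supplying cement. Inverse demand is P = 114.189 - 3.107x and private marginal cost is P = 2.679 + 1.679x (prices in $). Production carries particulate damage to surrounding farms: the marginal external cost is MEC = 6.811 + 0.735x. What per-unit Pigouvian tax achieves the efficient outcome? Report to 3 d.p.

tax = $20.749 per unit

Social marginal cost = private MC + MEC = 9.490 + 2.414x.
Set SMC = demand: 9.490 + 2.414x = 114.189 - 3.107x → x* = 18.9638.
The Pigouvian tax equals MEC at x*: 6.811 + 0.735×18.9638 = 20.7494.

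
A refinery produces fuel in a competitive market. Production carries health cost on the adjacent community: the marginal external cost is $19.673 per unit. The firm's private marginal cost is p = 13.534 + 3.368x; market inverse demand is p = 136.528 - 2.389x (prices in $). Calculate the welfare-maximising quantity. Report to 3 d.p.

x* = 17.947

Social marginal cost = private MC + MEC = 33.207 + 3.368x.
Set SMC = demand: 33.207 + 3.368x = 136.528 - 2.389x → x* = 17.9470.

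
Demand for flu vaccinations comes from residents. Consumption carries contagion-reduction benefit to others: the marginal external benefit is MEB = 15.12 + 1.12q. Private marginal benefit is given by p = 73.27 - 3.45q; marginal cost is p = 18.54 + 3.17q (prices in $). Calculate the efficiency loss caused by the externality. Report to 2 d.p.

Market equilibrium (private): 18.54 + 3.17q = 73.27 - 3.45q → q_m = 8.2674.
Social marginal benefit = demand + MEB = 88.39 - 2.33q.
Set SMB = MC: 88.39 - 2.33q = 18.54 + 3.17q → q* = 12.7000.
Height of the DWL triangle at q_m is SMB(q_m) − MC(q_m) = MEB(q_m) = 24.3795.
DWL = ½ × 4.4326 × 24.3795 = 54.0323.

DWL = $54.03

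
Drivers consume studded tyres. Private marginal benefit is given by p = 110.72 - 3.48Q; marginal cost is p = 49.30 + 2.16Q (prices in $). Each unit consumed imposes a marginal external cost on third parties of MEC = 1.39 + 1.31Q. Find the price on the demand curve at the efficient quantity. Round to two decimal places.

P = $80.66

Social marginal benefit = demand − MEC = 109.33 - 4.79Q.
Set SMB = MC: 109.33 - 4.79Q = 49.30 + 2.16Q → Q* = 8.6374.
Consumer price on the demand curve at Q*: 110.72 − 3.48×8.6374 = 80.6618.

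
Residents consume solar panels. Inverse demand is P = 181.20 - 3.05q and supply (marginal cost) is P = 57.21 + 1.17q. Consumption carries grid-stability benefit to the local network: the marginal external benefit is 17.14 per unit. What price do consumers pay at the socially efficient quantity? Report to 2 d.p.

P = 79.20

Social marginal benefit = demand + MEB = 198.34 - 3.05q.
Set SMB = MC: 198.34 - 3.05q = 57.21 + 1.17q → q* = 33.4431.
Consumer price on the demand curve at q*: 181.20 − 3.05×33.4431 = 79.1985.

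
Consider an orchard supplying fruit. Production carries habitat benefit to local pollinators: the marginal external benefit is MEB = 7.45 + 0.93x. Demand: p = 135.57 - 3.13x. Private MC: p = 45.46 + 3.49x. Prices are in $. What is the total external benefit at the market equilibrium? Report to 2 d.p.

Market equilibrium (private): 45.46 + 3.49x = 135.57 - 3.13x → x_m = 13.6118.
Total external benefit = ∫₀^{x_m} (7.45 + 0.93x) dx = 7.45×13.6118 + ½×0.93×13.6118² = 187.5636.

$187.56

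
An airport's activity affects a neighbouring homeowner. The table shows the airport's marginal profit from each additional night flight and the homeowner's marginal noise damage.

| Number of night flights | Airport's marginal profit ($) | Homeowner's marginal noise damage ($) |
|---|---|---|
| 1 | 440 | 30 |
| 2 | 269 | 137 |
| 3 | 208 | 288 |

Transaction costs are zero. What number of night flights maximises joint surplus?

2

Bargaining reaches the level where marginal profit last exceeds marginal noise damage.
That holds through level 2 (269 ≥ 137) but not at 3 (208 < 288).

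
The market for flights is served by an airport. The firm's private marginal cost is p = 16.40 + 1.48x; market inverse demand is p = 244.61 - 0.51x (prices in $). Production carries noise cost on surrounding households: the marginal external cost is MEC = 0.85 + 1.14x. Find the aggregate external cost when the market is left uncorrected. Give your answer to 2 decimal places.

$7593.62

Market equilibrium (private): 16.40 + 1.48x = 244.61 - 0.51x → x_m = 114.6784.
Total external cost = ∫₀^{x_m} (0.85 + 1.14x) dx = 0.85×114.6784 + ½×1.14×114.6784² = 7593.6238.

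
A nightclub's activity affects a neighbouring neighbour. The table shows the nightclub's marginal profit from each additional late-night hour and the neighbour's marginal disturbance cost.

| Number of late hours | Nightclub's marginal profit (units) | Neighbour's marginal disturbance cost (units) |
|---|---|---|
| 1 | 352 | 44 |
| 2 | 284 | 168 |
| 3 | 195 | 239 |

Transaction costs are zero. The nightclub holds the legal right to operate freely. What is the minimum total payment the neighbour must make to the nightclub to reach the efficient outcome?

Left alone the nightclub would choose level 3 (marginal profit stays positive).
Efficient level: k* = 2 (marginal profit ≥ marginal disturbance cost through 2).
The neighbour must at least cover the nightclub's forgone profit from cutting 3→2: 195 = 195.

195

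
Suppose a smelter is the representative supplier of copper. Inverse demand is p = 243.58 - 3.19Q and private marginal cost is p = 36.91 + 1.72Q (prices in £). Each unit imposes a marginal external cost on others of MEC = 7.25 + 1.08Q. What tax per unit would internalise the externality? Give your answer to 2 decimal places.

tax = £43.21 per unit

Social marginal cost = private MC + MEC = 44.16 + 2.80Q.
Set SMC = demand: 44.16 + 2.80Q = 243.58 - 3.19Q → Q* = 33.2922.
The Pigouvian tax equals MEC at Q*: 7.25 + 1.08×33.2922 = 43.2056.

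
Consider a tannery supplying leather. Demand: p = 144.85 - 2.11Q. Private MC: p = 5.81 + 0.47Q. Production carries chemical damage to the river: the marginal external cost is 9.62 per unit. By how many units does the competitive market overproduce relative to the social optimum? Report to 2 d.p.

3.73 units

Market equilibrium (private): 5.81 + 0.47Q = 144.85 - 2.11Q → Q_m = 53.8915.
Social marginal cost = private MC + MEC = 15.43 + 0.47Q.
Set SMC = demand: 15.43 + 0.47Q = 144.85 - 2.11Q → Q* = 50.1628.
Gap = |53.8915 − 50.1628| = 3.7287.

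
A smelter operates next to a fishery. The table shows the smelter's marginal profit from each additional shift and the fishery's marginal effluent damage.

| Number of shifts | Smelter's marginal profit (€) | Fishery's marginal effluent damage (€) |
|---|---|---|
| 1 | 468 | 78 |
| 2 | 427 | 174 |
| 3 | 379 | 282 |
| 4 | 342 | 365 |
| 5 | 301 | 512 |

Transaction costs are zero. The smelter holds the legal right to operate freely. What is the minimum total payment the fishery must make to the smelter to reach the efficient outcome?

Left alone the smelter would choose level 5 (marginal profit stays positive).
Efficient level: k* = 3 (marginal profit ≥ marginal effluent damage through 3).
The fishery must at least cover the smelter's forgone profit from cutting 5→3: 342 + 301 = 643.

€643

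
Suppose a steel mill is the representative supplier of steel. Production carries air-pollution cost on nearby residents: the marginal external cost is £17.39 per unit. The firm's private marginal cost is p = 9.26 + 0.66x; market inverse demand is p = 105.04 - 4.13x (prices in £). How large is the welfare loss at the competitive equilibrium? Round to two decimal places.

DWL = £31.57

Market equilibrium (private): 9.26 + 0.66x = 105.04 - 4.13x → x_m = 19.9958.
Social marginal cost = private MC + MEC = 26.65 + 0.66x.
Set SMC = demand: 26.65 + 0.66x = 105.04 - 4.13x → x* = 16.3653.
Height of the DWL triangle at x_m is SMC(x_m) − demand(x_m) = MEC(x_m) = 17.3900.
DWL = ½ × 3.6305 × 17.3900 = 31.5672.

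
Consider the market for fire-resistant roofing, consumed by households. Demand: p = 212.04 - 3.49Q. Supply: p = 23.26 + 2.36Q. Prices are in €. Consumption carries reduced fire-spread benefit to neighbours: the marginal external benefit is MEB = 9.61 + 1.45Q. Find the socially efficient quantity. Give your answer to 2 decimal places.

Social marginal benefit = demand + MEB = 221.65 - 2.04Q.
Set SMB = MC: 221.65 - 2.04Q = 23.26 + 2.36Q → Q* = 45.0886.

Q* = 45.09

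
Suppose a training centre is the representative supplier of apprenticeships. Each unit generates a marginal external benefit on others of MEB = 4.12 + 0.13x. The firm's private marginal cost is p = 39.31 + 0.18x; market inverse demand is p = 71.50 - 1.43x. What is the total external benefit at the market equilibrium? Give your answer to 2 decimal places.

108.36

Market equilibrium (private): 39.31 + 0.18x = 71.50 - 1.43x → x_m = 19.9938.
Total external benefit = ∫₀^{x_m} (4.12 + 0.13x) dx = 4.12×19.9938 + ½×0.13×19.9938² = 108.3583.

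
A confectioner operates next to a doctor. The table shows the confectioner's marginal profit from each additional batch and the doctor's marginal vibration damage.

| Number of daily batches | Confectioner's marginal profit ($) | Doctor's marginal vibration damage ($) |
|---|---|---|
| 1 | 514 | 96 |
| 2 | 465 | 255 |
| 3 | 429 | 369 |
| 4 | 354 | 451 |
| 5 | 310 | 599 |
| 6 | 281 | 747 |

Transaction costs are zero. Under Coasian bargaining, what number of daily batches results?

3

Bargaining reaches the level where marginal profit last exceeds marginal vibration damage.
That holds through level 3 (429 ≥ 369) but not at 4 (354 < 451).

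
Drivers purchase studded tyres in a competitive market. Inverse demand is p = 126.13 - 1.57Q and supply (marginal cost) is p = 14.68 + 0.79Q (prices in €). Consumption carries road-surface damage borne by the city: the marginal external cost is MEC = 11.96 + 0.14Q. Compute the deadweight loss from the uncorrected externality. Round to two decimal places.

Market equilibrium (private): 14.68 + 0.79Q = 126.13 - 1.57Q → Q_m = 47.2246.
Social marginal benefit = demand − MEC = 114.17 - 1.71Q.
Set SMB = MC: 114.17 - 1.71Q = 14.68 + 0.79Q → Q* = 39.7960.
Height of the DWL triangle at Q_m is MC(Q_m) − SMB(Q_m) = MEC(Q_m) = 18.5714.
DWL = ½ × 7.4286 × 18.5714 = 68.9798.

DWL = €68.98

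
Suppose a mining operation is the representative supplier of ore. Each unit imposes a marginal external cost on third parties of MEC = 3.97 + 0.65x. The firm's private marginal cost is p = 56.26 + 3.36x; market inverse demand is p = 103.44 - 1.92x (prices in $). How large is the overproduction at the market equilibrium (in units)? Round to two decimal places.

1.65 units

Market equilibrium (private): 56.26 + 3.36x = 103.44 - 1.92x → x_m = 8.9356.
Social marginal cost = private MC + MEC = 60.23 + 4.01x.
Set SMC = demand: 60.23 + 4.01x = 103.44 - 1.92x → x* = 7.2867.
Gap = |8.9356 − 7.2867| = 1.6489.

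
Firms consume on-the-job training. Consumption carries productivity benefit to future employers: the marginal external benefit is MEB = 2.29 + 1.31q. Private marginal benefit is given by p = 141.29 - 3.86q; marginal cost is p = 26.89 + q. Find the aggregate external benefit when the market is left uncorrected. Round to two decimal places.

Market equilibrium (private): 26.89 + q = 141.29 - 3.86q → q_m = 23.5391.
Total external benefit = ∫₀^{q_m} (2.29 + 1.31q) dq = 2.29×23.5391 + ½×1.31×23.5391² = 416.8330.

416.83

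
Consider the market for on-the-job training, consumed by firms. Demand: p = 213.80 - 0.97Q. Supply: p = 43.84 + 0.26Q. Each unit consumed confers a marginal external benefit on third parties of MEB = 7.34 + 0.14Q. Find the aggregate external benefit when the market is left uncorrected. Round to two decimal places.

2350.77

Market equilibrium (private): 43.84 + 0.26Q = 213.80 - 0.97Q → Q_m = 138.1789.
Total external benefit = ∫₀^{Q_m} (7.34 + 0.14Q) dQ = 7.34×138.1789 + ½×0.14×138.1789² = 2350.7717.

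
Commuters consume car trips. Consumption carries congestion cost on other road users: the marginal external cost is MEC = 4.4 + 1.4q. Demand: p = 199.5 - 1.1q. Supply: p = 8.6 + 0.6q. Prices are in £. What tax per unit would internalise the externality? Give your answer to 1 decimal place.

Social marginal benefit = demand − MEC = 195.1 - 2.5q.
Set SMB = MC: 195.1 - 2.5q = 8.6 + 0.6q → q* = 60.1613.
The Pigouvian tax equals MEC at q*: 4.4 + 1.4×60.1613 = 88.6258.

tax = £88.6 per unit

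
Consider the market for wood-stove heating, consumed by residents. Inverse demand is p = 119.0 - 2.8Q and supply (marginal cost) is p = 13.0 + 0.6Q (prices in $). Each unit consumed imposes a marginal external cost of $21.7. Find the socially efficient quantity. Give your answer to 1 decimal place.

Q* = 24.8

Social marginal benefit = demand − MEC = 97.3 - 2.8Q.
Set SMB = MC: 97.3 - 2.8Q = 13.0 + 0.6Q → Q* = 24.7941.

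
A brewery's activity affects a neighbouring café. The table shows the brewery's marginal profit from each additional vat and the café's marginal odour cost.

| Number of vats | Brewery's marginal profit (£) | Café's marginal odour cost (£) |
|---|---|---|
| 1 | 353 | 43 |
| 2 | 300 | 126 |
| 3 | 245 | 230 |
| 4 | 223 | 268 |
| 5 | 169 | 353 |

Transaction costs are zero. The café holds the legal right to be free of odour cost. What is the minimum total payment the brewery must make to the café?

£399

Efficient level: marginal profit ≥ marginal odour cost through level 3, so k* = 3.
With the café holding the right, the brewery must at least compensate total damage at k*: 43 + 126 + 230 = 399.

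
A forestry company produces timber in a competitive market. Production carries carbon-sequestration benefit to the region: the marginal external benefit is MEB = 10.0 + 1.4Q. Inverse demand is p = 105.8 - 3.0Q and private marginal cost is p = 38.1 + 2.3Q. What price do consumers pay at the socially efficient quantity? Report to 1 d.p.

Social marginal cost = private MC − MEB = 28.1 + 0.9Q.
Set SMC = demand: 28.1 + 0.9Q = 105.8 - 3.0Q → Q* = 19.9231.
Consumer price on the demand curve at Q*: 105.8 − 3.0×19.9231 = 46.0307.

P = 46.0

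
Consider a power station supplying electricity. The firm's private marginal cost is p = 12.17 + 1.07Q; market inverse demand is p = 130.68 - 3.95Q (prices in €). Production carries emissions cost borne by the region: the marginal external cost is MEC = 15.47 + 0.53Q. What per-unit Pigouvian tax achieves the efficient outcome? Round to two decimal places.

tax = €25.31 per unit

Social marginal cost = private MC + MEC = 27.64 + 1.60Q.
Set SMC = demand: 27.64 + 1.60Q = 130.68 - 3.95Q → Q* = 18.5658.
The Pigouvian tax equals MEC at Q*: 15.47 + 0.53×18.5658 = 25.3099.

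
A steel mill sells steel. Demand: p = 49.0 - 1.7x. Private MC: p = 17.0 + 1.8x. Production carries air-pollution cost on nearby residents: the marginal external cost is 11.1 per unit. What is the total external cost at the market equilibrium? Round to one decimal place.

Market equilibrium (private): 17.0 + 1.8x = 49.0 - 1.7x → x_m = 9.1429.
Total external cost = MEC × x_m = 11.1 × 9.1429 = 101.4862.

101.5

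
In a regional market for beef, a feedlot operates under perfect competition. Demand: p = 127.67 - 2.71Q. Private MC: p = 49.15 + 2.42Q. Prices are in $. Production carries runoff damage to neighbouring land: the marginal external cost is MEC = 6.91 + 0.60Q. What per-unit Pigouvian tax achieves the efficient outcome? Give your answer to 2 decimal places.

Social marginal cost = private MC + MEC = 56.06 + 3.02Q.
Set SMC = demand: 56.06 + 3.02Q = 127.67 - 2.71Q → Q* = 12.4974.
The Pigouvian tax equals MEC at Q*: 6.91 + 0.60×12.4974 = 14.4084.

tax = $14.41 per unit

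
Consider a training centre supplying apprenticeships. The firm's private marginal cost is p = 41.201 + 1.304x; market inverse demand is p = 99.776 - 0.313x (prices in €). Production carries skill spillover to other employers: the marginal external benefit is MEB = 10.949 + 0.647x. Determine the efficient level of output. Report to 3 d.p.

x* = 71.674

Social marginal cost = private MC − MEB = 30.252 + 0.657x.
Set SMC = demand: 30.252 + 0.657x = 99.776 - 0.313x → x* = 71.6742.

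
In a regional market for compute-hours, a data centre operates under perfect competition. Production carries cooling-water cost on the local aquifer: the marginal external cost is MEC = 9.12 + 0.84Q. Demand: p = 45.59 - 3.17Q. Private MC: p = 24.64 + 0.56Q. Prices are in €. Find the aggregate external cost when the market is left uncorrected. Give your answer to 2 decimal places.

€64.47

Market equilibrium (private): 24.64 + 0.56Q = 45.59 - 3.17Q → Q_m = 5.6166.
Total external cost = ∫₀^{Q_m} (9.12 + 0.84Q) dQ = 9.12×5.6166 + ½×0.84×5.6166² = 64.4728.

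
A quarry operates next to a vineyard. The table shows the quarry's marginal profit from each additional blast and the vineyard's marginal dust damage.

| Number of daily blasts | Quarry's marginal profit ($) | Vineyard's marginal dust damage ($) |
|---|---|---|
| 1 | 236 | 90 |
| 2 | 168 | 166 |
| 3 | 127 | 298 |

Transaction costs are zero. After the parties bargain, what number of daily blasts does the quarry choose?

Bargaining reaches the level where marginal profit last exceeds marginal dust damage.
That holds through level 2 (168 ≥ 166) but not at 3 (127 < 298).

2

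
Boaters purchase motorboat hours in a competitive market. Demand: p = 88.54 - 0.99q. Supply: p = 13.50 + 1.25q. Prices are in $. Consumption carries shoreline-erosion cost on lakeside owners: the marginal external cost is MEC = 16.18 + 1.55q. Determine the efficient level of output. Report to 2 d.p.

q* = 15.53

Social marginal benefit = demand − MEC = 72.36 - 2.54q.
Set SMB = MC: 72.36 - 2.54q = 13.50 + 1.25q → q* = 15.5303.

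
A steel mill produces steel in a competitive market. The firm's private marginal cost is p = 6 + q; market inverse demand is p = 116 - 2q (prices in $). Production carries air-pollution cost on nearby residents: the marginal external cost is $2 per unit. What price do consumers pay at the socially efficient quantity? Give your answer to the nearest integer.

Social marginal cost = private MC + MEC = 8 + q.
Set SMC = demand: 8 + q = 116 - 2q → q* = 36.0000.
Consumer price on the demand curve at q*: 116 − 2×36.0000 = 44.0000.

P = $44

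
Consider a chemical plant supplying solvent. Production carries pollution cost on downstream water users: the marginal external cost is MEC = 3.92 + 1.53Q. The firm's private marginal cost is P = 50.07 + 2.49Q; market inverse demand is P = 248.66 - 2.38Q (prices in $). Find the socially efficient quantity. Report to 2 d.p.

Social marginal cost = private MC + MEC = 53.99 + 4.02Q.
Set SMC = demand: 53.99 + 4.02Q = 248.66 - 2.38Q → Q* = 30.4172.

Q* = 30.42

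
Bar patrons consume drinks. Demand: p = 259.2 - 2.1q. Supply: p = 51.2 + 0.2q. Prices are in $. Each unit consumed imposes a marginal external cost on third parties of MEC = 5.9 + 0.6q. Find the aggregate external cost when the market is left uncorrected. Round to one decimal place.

$2987.1

Market equilibrium (private): 51.2 + 0.2q = 259.2 - 2.1q → q_m = 90.4348.
Total external cost = ∫₀^{q_m} (5.9 + 0.6q) dq = 5.9×90.4348 + ½×0.6×90.4348² = 2987.1012.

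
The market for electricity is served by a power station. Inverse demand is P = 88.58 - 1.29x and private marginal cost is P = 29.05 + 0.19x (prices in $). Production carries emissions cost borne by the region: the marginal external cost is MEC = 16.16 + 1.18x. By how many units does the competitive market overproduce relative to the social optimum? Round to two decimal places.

Market equilibrium (private): 29.05 + 0.19x = 88.58 - 1.29x → x_m = 40.2230.
Social marginal cost = private MC + MEC = 45.21 + 1.37x.
Set SMC = demand: 45.21 + 1.37x = 88.58 - 1.29x → x* = 16.3045.
Gap = |40.2230 − 16.3045| = 23.9185.

23.92 units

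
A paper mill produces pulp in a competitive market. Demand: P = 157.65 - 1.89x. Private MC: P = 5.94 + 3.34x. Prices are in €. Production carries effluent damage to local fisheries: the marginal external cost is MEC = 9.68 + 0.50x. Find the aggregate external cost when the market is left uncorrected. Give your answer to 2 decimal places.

Market equilibrium (private): 5.94 + 3.34x = 157.65 - 1.89x → x_m = 29.0076.
Total external cost = ∫₀^{x_m} (9.68 + 0.50x) dx = 9.68×29.0076 + ½×0.50×29.0076² = 491.1538.

€491.15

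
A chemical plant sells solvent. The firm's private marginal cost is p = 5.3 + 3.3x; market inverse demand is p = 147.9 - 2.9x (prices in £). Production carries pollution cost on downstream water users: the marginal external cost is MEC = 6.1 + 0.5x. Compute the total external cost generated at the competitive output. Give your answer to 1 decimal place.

£272.6

Market equilibrium (private): 5.3 + 3.3x = 147.9 - 2.9x → x_m = 23.0000.
Total external cost = ∫₀^{x_m} (6.1 + 0.5x) dx = 6.1×23.0000 + ½×0.5×23.0000² = 272.5500.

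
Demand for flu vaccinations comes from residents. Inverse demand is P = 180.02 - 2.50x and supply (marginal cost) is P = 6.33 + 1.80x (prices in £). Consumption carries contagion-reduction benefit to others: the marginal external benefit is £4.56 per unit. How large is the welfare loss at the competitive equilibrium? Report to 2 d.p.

Market equilibrium (private): 6.33 + 1.80x = 180.02 - 2.50x → x_m = 40.3930.
Social marginal benefit = demand + MEB = 184.58 - 2.50x.
Set SMB = MC: 184.58 - 2.50x = 6.33 + 1.80x → x* = 41.4535.
The loss is the area between SMB and MC from x* to x_m; with linear curves that's a triangle of height MEB(x_m).
DWL = ½ × 1.0605 × 4.5600 = 2.4179.

DWL = £2.42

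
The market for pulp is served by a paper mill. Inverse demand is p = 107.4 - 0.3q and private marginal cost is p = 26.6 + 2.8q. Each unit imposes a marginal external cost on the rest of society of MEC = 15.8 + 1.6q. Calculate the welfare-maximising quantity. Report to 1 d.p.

Social marginal cost = private MC + MEC = 42.4 + 4.4q.
Set SMC = demand: 42.4 + 4.4q = 107.4 - 0.3q → q* = 13.8298.

q* = 13.8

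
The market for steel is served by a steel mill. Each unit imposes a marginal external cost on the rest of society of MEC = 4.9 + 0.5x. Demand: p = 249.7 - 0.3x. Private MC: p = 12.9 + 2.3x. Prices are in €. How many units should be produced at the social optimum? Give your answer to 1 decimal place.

Social marginal cost = private MC + MEC = 17.8 + 2.8x.
Set SMC = demand: 17.8 + 2.8x = 249.7 - 0.3x → x* = 74.8065.

x* = 74.8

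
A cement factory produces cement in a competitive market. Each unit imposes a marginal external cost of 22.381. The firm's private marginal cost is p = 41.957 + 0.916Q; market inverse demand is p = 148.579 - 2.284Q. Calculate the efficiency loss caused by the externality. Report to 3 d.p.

DWL = 78.267

Market equilibrium (private): 41.957 + 0.916Q = 148.579 - 2.284Q → Q_m = 33.3194.
Social marginal cost = private MC + MEC = 64.338 + 0.916Q.
Set SMC = demand: 64.338 + 0.916Q = 148.579 - 2.284Q → Q* = 26.3253.
Between Q* and Q_m the wedge SMC − demand runs linearly from 0 to MEC(Q_m), so the loss is a triangle.
DWL = ½ × 6.9941 × 22.3810 = 78.2675.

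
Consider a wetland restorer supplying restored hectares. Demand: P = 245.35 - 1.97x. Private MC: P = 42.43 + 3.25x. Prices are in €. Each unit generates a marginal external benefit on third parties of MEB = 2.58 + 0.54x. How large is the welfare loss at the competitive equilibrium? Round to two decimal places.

DWL = €59.36

Market equilibrium (private): 42.43 + 3.25x = 245.35 - 1.97x → x_m = 38.8736.
Social marginal cost = private MC − MEB = 39.85 + 2.71x.
Set SMC = demand: 39.85 + 2.71x = 245.35 - 1.97x → x* = 43.9103.
The loss is the area between SMC and demand from x* to x_m; with linear curves that's a triangle of height MEB(x_m).
DWL = ½ × 5.0367 × 23.5717 = 59.3618.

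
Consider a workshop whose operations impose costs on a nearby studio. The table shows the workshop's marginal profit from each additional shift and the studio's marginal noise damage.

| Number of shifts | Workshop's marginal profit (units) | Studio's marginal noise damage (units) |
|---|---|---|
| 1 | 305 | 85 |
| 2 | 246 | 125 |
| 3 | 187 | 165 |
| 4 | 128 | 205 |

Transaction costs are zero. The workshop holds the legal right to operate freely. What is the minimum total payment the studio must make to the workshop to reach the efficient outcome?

128

Left alone the workshop would choose level 4 (marginal profit stays positive).
Efficient level: k* = 3 (marginal profit ≥ marginal noise damage through 3).
The studio must at least cover the workshop's forgone profit from cutting 4→3: 128 = 128.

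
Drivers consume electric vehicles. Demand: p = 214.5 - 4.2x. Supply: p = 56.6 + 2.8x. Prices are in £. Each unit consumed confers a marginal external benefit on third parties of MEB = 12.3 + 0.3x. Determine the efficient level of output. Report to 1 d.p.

Social marginal benefit = demand + MEB = 226.8 - 3.9x.
Set SMB = MC: 226.8 - 3.9x = 56.6 + 2.8x → x* = 25.4030.

x* = 25.4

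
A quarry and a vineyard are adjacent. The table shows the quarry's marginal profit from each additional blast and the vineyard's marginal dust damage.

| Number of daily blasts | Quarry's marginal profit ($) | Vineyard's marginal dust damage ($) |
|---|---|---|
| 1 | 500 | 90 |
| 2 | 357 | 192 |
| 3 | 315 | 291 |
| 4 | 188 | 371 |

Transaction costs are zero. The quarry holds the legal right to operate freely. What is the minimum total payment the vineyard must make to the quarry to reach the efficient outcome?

$188

Left alone the quarry would choose level 4 (marginal profit stays positive).
Efficient level: k* = 3 (marginal profit ≥ marginal dust damage through 3).
The vineyard must at least cover the quarry's forgone profit from cutting 4→3: 188 = 188.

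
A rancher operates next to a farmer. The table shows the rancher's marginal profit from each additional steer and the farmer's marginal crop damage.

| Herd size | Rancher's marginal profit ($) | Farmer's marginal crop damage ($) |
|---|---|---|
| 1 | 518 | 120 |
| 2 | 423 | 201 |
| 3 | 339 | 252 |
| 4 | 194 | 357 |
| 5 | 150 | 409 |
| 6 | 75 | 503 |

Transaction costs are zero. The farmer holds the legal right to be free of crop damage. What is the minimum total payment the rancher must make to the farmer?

Efficient level: marginal profit ≥ marginal crop damage through level 3, so k* = 3.
With the farmer holding the right, the rancher must at least compensate total damage at k*: 120 + 201 + 252 = 573.

$573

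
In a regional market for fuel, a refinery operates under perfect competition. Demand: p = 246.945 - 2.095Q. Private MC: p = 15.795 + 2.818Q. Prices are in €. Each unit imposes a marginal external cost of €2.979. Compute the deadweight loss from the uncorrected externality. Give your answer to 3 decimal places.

DWL = €0.903

Market equilibrium (private): 15.795 + 2.818Q = 246.945 - 2.095Q → Q_m = 47.0486.
Social marginal cost = private MC + MEC = 18.774 + 2.818Q.
Set SMC = demand: 18.774 + 2.818Q = 246.945 - 2.095Q → Q* = 46.4423.
The loss is the area between SMC and demand from Q* to Q_m; with linear curves that's a triangle of height MEC(Q_m).
DWL = ½ × 0.6063 × 2.9790 = 0.9031.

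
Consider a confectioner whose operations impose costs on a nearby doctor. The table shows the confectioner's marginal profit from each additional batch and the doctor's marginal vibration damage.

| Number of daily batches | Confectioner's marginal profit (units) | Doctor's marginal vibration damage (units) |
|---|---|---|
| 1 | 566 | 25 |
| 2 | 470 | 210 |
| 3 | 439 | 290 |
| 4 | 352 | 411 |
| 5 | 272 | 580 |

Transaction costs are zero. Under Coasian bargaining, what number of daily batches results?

3

Bargaining reaches the level where marginal profit last exceeds marginal vibration damage.
That holds through level 3 (439 ≥ 290) but not at 4 (352 < 411).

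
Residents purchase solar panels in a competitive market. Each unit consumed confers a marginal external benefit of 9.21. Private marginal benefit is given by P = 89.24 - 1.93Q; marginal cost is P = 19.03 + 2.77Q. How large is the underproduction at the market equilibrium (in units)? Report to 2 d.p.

Market equilibrium (private): 19.03 + 2.77Q = 89.24 - 1.93Q → Q_m = 14.9383.
Social marginal benefit = demand + MEB = 98.45 - 1.93Q.
Set SMB = MC: 98.45 - 1.93Q = 19.03 + 2.77Q → Q* = 16.8979.
Gap = |14.9383 − 16.8979| = 1.9596.

1.96 units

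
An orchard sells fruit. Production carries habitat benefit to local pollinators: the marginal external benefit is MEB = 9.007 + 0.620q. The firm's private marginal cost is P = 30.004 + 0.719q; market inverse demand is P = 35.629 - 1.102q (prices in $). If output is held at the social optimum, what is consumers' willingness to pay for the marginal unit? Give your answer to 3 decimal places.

P = $22.203

Social marginal cost = private MC − MEB = 20.997 + 0.099q.
Set SMC = demand: 20.997 + 0.099q = 35.629 - 1.102q → q* = 12.1832.
Consumer price on the demand curve at q*: 35.629 − 1.102×12.1832 = 22.2031.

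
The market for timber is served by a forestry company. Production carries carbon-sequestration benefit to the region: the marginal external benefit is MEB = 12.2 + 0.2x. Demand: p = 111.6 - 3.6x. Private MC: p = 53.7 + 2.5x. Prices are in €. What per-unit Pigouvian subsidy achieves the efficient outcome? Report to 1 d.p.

Social marginal cost = private MC − MEB = 41.5 + 2.3x.
Set SMC = demand: 41.5 + 2.3x = 111.6 - 3.6x → x* = 11.8814.
The Pigouvian subsidy equals MEB at x*: 12.2 + 0.2×11.8814 = 14.5763.

subsidy = €14.6 per unit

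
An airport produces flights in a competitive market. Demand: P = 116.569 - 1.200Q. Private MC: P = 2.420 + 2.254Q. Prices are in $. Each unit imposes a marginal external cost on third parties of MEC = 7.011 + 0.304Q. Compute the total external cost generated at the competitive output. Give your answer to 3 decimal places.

$397.715

Market equilibrium (private): 2.420 + 2.254Q = 116.569 - 1.200Q → Q_m = 33.0483.
Total external cost = ∫₀^{Q_m} (7.011 + 0.304Q) dQ = 7.011×33.0483 + ½×0.304×33.0483² = 397.7145.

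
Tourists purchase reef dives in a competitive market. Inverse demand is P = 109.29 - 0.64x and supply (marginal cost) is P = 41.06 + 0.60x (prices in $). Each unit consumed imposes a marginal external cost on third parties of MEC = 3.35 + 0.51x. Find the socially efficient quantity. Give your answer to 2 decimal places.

x* = 37.07

Social marginal benefit = demand − MEC = 105.94 - 1.15x.
Set SMB = MC: 105.94 - 1.15x = 41.06 + 0.60x → x* = 37.0743.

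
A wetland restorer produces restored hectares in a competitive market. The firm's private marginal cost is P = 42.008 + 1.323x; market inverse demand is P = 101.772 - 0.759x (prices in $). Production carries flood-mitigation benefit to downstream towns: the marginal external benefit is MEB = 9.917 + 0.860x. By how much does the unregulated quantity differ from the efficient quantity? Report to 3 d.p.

Market equilibrium (private): 42.008 + 1.323x = 101.772 - 0.759x → x_m = 28.7051.
Social marginal cost = private MC − MEB = 32.091 + 0.463x.
Set SMC = demand: 32.091 + 0.463x = 101.772 - 0.759x → x* = 57.0221.
Gap = |28.7051 − 57.0221| = 28.3170.

28.317 units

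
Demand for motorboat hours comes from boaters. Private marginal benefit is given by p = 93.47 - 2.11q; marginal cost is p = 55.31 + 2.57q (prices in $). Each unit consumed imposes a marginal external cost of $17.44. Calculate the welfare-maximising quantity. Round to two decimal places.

q* = 4.43

Social marginal benefit = demand − MEC = 76.03 - 2.11q.
Set SMB = MC: 76.03 - 2.11q = 55.31 + 2.57q → q* = 4.4274.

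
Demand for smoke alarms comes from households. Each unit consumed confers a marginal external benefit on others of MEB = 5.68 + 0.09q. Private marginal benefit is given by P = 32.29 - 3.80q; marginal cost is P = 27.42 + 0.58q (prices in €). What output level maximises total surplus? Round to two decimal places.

Social marginal benefit = demand + MEB = 37.97 - 3.71q.
Set SMB = MC: 37.97 - 3.71q = 27.42 + 0.58q → q* = 2.4592.

q* = 2.46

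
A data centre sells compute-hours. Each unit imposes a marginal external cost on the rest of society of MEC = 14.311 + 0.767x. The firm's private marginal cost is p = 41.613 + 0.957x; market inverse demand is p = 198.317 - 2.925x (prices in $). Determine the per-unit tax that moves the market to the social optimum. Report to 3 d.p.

tax = $37.803 per unit

Social marginal cost = private MC + MEC = 55.924 + 1.724x.
Set SMC = demand: 55.924 + 1.724x = 198.317 - 2.925x → x* = 30.6287.
The Pigouvian tax equals MEC at x*: 14.311 + 0.767×30.6287 = 37.8032.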